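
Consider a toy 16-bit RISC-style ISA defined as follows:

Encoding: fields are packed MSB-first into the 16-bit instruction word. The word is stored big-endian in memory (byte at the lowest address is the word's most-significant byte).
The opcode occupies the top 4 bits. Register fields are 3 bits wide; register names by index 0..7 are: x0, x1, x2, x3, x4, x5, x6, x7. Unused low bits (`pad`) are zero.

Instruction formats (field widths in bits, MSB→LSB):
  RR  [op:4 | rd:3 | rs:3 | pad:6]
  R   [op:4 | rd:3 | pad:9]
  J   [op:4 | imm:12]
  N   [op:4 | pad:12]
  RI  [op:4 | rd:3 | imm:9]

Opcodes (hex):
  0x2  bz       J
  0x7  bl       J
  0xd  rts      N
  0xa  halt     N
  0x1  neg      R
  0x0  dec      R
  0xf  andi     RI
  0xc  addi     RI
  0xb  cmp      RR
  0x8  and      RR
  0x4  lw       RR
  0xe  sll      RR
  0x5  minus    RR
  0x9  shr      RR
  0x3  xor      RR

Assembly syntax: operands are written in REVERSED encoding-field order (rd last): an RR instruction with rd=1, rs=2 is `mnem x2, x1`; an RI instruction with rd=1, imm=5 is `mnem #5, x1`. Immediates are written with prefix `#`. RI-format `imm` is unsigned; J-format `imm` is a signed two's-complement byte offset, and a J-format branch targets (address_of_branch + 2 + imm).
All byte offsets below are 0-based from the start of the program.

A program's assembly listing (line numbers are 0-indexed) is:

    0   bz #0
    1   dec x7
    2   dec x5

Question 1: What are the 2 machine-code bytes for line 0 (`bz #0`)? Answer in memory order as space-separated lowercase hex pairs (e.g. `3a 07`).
20 00

0. bz fields op=0x2:4|imm=0:12 → word 2000h → 20 00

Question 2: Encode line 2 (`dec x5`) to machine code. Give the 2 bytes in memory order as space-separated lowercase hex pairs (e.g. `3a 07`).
2. dec fields op=0x0:4|rd=5:3|pad=0:9 → word 0a00h → 0a 00

0a 00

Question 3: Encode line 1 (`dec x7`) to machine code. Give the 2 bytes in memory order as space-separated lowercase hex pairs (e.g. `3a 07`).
0e 00

line 1 (dec): pack op=0x0:4|rd=7:3|pad=0:9 = 0x0e00; big→ 0e 00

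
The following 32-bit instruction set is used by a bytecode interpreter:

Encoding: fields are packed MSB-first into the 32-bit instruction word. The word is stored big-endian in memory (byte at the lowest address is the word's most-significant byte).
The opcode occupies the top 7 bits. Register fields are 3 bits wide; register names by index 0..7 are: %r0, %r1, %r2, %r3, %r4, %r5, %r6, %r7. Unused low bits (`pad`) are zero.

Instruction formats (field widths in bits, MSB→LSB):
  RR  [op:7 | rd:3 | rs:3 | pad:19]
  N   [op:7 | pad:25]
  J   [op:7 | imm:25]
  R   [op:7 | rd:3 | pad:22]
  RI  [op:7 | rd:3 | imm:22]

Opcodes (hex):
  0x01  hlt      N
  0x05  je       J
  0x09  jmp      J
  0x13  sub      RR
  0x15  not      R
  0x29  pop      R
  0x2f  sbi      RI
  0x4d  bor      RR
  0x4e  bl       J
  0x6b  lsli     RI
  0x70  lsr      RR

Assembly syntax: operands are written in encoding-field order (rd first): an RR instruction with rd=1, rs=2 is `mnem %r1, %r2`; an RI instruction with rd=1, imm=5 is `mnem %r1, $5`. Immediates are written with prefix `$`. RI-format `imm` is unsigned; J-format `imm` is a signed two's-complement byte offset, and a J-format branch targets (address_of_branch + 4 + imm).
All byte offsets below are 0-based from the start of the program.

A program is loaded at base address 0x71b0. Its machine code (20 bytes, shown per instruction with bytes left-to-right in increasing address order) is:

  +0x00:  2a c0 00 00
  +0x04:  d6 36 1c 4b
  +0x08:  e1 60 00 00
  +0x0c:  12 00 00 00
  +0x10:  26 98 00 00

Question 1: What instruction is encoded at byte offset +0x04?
@+04  big-endian(d6 36 1c 4b) = 0xd6361c4b
  top 7b → 0x6b → lsli [RI]
  [24:22] rd=0 = %r0
  [21:0] imm=3546187 = $3546187

lsli %r0, $3546187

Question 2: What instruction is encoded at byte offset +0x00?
+0x00: 2a c0 00 00 ⇒ word 0x2ac00000 (big)
  opcode bits[31:25]=0x15: not/R
  rd@[24:22]=0x3 ⇒ %r3

not %r3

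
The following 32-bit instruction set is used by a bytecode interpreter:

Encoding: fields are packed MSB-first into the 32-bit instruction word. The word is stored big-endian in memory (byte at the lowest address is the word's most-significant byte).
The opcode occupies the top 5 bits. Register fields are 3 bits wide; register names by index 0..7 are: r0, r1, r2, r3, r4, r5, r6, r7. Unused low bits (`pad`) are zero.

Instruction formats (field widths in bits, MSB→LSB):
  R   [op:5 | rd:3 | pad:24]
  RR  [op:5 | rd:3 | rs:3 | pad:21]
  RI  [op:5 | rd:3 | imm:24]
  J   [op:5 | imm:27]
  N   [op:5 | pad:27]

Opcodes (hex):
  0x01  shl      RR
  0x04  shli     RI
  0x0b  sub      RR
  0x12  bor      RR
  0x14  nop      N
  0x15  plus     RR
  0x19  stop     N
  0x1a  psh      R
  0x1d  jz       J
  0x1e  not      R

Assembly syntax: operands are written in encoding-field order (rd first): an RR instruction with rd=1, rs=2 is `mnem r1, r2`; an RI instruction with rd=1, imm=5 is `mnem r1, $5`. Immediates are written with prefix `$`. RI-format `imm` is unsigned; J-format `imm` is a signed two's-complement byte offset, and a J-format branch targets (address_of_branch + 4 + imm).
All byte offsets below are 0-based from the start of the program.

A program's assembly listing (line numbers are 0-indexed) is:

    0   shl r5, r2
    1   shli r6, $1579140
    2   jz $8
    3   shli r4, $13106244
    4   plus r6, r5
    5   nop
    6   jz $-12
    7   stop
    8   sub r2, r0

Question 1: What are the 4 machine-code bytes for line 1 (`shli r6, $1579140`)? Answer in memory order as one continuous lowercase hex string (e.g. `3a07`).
26181884

line 1 (shli): pack op=0x4:5|rd=6:3|imm=1579140:24 = 0x26181884; big→ 26 18 18 84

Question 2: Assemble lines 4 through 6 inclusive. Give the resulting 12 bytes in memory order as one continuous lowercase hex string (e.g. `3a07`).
aea00000a0000000effffff4

L4: plus op=0x15:5|rd=6:3|rs=5:3|pad=0:21 ⇒ 0xaea00000 ⇒ big ae a0 00 00
L5: nop op=0x14:5|pad=0:27 ⇒ 0xa0000000 ⇒ big a0 00 00 00
L6: jz op=0x1d:5|imm=-12:27 ⇒ 0xeffffff4 ⇒ big ef ff ff f4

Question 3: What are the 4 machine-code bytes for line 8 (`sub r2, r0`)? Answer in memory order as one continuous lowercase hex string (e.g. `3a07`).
8. sub fields op=0xb:5|rd=2:3|rs=0:3|pad=0:21 → word 5a000000h → 5a 00 00 00

5a000000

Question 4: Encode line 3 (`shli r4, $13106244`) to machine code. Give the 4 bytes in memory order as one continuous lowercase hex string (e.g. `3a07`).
24c7fc44

L3: shli op=0x4:5|rd=4:3|imm=13106244:24 ⇒ 0x24c7fc44 ⇒ big 24 c7 fc 44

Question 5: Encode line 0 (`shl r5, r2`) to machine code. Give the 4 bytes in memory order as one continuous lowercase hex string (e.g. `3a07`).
0d400000

L0: shl op=0x1:5|rd=5:3|rs=2:3|pad=0:21 ⇒ 0x0d400000 ⇒ big 0d 40 00 00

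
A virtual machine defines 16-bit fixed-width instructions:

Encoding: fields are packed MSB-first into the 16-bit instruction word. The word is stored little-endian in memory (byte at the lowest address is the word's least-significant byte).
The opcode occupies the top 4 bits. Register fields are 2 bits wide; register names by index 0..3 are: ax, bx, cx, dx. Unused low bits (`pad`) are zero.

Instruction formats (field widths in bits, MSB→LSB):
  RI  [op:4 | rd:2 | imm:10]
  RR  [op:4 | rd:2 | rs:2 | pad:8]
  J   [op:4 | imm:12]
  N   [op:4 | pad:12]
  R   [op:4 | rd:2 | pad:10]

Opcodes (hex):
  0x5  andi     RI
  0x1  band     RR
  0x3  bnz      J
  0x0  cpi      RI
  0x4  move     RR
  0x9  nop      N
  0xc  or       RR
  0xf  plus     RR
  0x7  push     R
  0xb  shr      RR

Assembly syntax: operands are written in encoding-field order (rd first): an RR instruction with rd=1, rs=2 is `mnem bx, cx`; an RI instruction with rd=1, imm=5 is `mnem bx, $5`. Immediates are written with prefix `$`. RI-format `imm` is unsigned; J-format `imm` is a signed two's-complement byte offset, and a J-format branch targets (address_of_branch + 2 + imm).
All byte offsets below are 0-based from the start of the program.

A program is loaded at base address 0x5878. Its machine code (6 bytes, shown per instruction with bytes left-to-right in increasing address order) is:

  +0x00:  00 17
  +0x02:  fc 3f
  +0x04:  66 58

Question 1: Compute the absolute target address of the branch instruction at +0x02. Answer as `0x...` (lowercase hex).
off 0x02: read fc 3f as little → 0x3ffc
  opcode bits[15:12]=0x3: bnz/J
  imm: (w>>0)&0xfff=0xffc (s12→-4) → $-4
  target = base 0x5878 + off 0x02 + 2 + imm -4 = 0x5878

0x5878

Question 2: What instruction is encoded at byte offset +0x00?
@+00  little-endian(00 17) = 0x1700
  op=0x1700>>12=0x1 ⇒ band (RR)
  rd@[11:10]=0x1 ⇒ bx
  rs@[9:8]=0x3 ⇒ dx

band bx, dx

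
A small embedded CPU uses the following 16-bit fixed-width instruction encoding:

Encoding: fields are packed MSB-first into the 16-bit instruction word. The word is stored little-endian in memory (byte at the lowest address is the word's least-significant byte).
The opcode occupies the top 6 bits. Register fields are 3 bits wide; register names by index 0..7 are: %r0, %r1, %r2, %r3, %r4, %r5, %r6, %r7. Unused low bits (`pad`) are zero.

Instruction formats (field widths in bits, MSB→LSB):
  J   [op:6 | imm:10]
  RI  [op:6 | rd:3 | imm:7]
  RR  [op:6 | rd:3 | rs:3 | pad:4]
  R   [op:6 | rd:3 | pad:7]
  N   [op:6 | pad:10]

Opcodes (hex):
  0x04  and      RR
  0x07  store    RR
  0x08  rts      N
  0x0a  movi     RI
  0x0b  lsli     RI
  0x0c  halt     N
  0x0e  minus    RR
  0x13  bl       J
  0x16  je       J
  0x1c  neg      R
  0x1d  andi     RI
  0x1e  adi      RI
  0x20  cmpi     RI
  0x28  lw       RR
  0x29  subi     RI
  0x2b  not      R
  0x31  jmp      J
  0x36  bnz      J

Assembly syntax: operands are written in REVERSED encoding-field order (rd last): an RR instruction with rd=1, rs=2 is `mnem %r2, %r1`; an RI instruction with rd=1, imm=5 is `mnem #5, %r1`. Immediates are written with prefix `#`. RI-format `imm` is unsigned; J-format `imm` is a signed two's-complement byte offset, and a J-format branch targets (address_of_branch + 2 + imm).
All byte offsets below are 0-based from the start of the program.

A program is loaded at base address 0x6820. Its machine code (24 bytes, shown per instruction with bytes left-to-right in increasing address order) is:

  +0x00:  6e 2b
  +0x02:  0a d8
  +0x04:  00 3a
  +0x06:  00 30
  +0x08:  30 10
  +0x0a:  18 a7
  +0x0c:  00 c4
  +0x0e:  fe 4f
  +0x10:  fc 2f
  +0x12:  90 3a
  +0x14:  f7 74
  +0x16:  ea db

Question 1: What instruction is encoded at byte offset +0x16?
+0x16: ea db ⇒ word 0xdbea (little)
  op=0xdbea>>10=0x36 ⇒ bnz (J)
  imm@[9:0]=0x3ea (s10→-22) ⇒ #-22

bnz #-22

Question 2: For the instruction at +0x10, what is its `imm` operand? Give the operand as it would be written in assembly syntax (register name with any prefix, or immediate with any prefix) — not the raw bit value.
[10] fc 2f → 0x2ffc
  op=0x2ffc>>10=0xb ⇒ lsli (RI)
  rd: (w>>7)&0x7=0x7 → %r7
  imm: (w>>0)&0x7f=0x7c → #124

#124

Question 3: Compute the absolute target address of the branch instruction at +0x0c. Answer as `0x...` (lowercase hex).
off 0x0c: read 00 c4 as little → 0xc400
  op=0xc400>>10=0x31 ⇒ jmp (J)
  imm@[9:0]=0x0 ⇒ #0
  target = base 0x6820 + off 0x0c + 2 + imm 0 = 0x682e

0x682e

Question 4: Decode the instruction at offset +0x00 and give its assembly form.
movi #110, %r6

off 0x00: read 6e 2b as little → 0x2b6e
  op=0x2b6e>>10=0xa ⇒ movi (RI)
  rd@[9:7]=0x6 ⇒ %r6
  imm@[6:0]=0x6e ⇒ #110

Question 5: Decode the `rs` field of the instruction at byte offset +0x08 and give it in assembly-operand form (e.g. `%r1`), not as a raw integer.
@+08  little-endian(30 10) = 0x1030
  opcode bits[15:10]=0x4: and/RR
  rd: (w>>7)&0x7=0x0 → %r0
  rs: (w>>4)&0x7=0x3 → %r3

%r3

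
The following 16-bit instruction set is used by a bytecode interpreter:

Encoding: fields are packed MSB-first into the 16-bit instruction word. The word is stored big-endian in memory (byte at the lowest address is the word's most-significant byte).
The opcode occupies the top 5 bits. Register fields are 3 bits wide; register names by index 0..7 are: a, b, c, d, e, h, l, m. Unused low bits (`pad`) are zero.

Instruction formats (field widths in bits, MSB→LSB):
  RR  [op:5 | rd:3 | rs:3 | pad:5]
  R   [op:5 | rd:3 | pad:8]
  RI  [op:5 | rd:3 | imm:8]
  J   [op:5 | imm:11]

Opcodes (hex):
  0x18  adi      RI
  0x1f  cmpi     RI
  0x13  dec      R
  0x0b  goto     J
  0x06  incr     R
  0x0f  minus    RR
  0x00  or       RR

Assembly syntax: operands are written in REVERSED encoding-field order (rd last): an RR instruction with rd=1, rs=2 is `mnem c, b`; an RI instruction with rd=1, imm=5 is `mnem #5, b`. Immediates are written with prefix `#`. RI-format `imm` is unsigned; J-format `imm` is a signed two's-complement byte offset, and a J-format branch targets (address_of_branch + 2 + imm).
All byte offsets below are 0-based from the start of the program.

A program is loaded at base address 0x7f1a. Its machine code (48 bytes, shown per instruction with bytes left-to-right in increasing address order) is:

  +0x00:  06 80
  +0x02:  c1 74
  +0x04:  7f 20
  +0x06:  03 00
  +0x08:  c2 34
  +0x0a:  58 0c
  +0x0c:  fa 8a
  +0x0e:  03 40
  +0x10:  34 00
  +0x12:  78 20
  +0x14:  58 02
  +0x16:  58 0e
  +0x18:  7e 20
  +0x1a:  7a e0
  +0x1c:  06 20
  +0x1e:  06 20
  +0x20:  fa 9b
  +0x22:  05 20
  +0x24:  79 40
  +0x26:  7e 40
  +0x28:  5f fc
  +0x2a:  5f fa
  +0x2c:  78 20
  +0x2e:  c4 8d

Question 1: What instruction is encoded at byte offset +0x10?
+0x10: 34 00 ⇒ word 0x3400 (big)
  op=0x3400>>11=0x6 ⇒ incr (R)
  rd: (w>>8)&0x7=0x4 → e

incr e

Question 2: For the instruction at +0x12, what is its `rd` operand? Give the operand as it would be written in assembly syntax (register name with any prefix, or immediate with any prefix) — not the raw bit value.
a

+0x12: 78 20 ⇒ word 0x7820 (big)
  top 5b → 0xf → minus [RR]
  [10:8] rd=0 = a
  [7:5] rs=1 = b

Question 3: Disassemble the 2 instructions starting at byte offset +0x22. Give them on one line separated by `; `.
or b, h; minus c, b

+0x22: 05 20 ⇒ word 0x0520 (big)
  opcode bits[15:11]=0x0: or/RR
  rd@[10:8]=0x5 ⇒ h
  rs@[7:5]=0x1 ⇒ b
+0x24: 79 40 ⇒ word 0x7940 (big)
  opcode bits[15:11]=0xf: minus/RR
  rd@[10:8]=0x1 ⇒ b
  rs@[7:5]=0x2 ⇒ c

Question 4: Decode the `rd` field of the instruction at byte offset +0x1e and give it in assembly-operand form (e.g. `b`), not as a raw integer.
off 0x1e: read 06 20 as big → 0x0620
  op=0x0620>>11=0x0 ⇒ or (RR)
  rd: (w>>8)&0x7=0x6 → l
  rs: (w>>5)&0x7=0x1 → b

l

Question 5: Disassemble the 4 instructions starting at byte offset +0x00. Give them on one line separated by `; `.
or e, l; adi #116, b; minus b, m; or a, d

[00] 06 80 → 0x0680
  opcode bits[15:11]=0x0: or/RR
  rd@[10:8]=0x6 ⇒ l
  rs@[7:5]=0x4 ⇒ e
[02] c1 74 → 0xc174
  opcode bits[15:11]=0x18: adi/RI
  rd@[10:8]=0x1 ⇒ b
  imm@[7:0]=0x74 ⇒ #116
[04] 7f 20 → 0x7f20
  opcode bits[15:11]=0xf: minus/RR
  rd@[10:8]=0x7 ⇒ m
  rs@[7:5]=0x1 ⇒ b
[06] 03 00 → 0x0300
  opcode bits[15:11]=0x0: or/RR
  rd@[10:8]=0x3 ⇒ d
  rs@[7:5]=0x0 ⇒ a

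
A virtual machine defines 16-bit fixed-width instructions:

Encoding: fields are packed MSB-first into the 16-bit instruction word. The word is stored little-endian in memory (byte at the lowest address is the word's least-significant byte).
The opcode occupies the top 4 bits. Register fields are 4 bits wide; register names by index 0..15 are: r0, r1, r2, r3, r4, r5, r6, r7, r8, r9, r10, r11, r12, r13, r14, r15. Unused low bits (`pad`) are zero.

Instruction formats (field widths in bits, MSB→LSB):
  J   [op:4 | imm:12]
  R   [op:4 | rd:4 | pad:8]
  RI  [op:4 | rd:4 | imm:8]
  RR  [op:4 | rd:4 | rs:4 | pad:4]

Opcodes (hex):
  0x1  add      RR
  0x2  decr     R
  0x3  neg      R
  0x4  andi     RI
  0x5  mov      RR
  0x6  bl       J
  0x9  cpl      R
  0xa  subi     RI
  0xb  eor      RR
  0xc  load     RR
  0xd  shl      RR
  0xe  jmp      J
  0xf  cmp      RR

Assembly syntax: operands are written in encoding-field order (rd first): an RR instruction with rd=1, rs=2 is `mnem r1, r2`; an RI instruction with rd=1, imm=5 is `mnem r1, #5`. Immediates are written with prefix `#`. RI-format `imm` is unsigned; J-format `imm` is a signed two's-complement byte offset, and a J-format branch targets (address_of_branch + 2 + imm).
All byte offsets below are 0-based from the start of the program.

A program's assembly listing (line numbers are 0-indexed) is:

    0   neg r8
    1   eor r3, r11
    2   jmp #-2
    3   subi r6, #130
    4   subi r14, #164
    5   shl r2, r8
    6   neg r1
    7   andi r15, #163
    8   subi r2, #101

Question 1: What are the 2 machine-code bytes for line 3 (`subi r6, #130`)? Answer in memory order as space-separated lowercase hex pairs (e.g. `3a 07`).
82 a6

L3: subi op=0xa:4|rd=6:4|imm=130:8 ⇒ 0xa682 ⇒ little 82 a6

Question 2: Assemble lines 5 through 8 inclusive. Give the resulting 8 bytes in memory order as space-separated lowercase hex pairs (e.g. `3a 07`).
L5: shl op=0xd:4|rd=2:4|rs=8:4|pad=0:4 ⇒ 0xd280 ⇒ little 80 d2
L6: neg op=0x3:4|rd=1:4|pad=0:8 ⇒ 0x3100 ⇒ little 00 31
L7: andi op=0x4:4|rd=15:4|imm=163:8 ⇒ 0x4fa3 ⇒ little a3 4f
L8: subi op=0xa:4|rd=2:4|imm=101:8 ⇒ 0xa265 ⇒ little 65 a2

80 d2 00 31 a3 4f 65 a2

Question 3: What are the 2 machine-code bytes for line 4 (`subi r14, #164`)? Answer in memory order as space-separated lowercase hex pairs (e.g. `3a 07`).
4. subi fields op=0xa:4|rd=14:4|imm=164:8 → word aea4h → a4 ae

a4 ae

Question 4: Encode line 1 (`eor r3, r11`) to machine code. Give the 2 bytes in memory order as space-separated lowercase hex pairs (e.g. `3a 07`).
1. eor fields op=0xb:4|rd=3:4|rs=11:4|pad=0:4 → word b3b0h → b0 b3

b0 b3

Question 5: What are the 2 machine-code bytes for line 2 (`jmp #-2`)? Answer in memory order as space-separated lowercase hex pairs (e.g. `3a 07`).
fe ef

L2: jmp op=0xe:4|imm=-2:12 ⇒ 0xeffe ⇒ little fe ef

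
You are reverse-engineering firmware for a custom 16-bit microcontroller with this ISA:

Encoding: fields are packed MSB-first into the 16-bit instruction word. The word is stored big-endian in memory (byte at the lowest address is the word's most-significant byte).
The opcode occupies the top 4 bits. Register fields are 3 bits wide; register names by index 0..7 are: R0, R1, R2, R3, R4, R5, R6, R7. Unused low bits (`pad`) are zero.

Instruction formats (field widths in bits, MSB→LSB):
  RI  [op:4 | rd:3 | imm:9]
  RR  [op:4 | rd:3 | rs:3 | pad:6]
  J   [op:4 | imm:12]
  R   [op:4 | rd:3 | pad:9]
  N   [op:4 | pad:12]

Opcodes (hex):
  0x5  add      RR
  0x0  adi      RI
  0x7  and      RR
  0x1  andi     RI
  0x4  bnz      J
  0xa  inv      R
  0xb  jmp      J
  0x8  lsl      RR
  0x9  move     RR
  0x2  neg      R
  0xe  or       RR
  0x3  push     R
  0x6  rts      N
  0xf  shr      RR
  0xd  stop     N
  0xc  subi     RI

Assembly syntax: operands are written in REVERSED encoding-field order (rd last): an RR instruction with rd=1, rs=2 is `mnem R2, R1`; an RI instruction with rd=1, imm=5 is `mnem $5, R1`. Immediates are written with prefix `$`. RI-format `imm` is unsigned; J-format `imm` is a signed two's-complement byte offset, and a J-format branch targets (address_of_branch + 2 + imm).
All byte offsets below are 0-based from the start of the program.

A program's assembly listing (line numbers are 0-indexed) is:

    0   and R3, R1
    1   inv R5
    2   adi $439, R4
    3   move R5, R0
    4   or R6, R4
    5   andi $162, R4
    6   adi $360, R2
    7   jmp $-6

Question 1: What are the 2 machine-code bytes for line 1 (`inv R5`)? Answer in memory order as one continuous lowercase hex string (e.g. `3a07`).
L1: inv op=0xa:4|rd=5:3|pad=0:9 ⇒ 0xaa00 ⇒ big aa 00

aa00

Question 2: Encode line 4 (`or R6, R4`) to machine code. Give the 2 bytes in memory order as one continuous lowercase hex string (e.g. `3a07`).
e980

line 4 (or): pack op=0xe:4|rd=4:3|rs=6:3|pad=0:6 = 0xe980; big→ e9 80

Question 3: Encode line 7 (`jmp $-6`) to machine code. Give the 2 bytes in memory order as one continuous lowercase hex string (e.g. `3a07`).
bffa

L7: jmp op=0xb:4|imm=-6:12 ⇒ 0xbffa ⇒ big bf fa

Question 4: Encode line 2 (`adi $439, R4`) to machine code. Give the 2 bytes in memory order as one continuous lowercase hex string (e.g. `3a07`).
line 2 (adi): pack op=0x0:4|rd=4:3|imm=439:9 = 0x09b7; big→ 09 b7

09b7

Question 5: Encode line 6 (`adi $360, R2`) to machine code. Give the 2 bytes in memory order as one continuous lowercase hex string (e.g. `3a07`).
0568

L6: adi op=0x0:4|rd=2:3|imm=360:9 ⇒ 0x0568 ⇒ big 05 68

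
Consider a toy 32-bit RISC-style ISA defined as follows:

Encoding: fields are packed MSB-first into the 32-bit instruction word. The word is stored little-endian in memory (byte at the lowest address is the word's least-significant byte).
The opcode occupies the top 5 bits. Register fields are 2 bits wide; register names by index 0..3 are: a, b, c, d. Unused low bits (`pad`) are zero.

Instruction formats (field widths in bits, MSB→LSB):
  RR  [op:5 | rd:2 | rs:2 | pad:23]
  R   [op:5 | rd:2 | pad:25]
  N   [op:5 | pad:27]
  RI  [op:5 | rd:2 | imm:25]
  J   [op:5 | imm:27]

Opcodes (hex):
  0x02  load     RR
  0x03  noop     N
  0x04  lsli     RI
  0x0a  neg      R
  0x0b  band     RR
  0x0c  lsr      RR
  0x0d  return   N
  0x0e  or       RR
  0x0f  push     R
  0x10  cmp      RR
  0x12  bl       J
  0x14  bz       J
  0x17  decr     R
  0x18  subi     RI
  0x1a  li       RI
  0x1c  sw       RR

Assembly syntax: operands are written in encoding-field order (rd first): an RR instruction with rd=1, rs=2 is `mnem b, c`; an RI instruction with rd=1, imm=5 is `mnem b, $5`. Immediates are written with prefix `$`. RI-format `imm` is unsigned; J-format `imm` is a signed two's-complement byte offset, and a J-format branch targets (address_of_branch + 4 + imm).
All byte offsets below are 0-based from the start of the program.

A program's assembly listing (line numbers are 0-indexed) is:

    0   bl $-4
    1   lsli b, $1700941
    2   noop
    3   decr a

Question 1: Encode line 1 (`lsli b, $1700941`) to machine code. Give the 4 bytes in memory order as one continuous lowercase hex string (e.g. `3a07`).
4df41922

L1: lsli op=0x4:5|rd=1:2|imm=1700941:25 ⇒ 0x2219f44d ⇒ little 4d f4 19 22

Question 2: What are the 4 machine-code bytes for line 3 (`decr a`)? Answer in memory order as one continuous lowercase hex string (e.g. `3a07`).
3. decr fields op=0x17:5|rd=0:2|pad=0:25 → word b8000000h → 00 00 00 b8

000000b8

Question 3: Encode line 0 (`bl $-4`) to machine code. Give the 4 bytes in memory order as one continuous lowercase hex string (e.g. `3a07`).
fcffff97

line 0 (bl): pack op=0x12:5|imm=-4:27 = 0x97fffffc; little→ fc ff ff 97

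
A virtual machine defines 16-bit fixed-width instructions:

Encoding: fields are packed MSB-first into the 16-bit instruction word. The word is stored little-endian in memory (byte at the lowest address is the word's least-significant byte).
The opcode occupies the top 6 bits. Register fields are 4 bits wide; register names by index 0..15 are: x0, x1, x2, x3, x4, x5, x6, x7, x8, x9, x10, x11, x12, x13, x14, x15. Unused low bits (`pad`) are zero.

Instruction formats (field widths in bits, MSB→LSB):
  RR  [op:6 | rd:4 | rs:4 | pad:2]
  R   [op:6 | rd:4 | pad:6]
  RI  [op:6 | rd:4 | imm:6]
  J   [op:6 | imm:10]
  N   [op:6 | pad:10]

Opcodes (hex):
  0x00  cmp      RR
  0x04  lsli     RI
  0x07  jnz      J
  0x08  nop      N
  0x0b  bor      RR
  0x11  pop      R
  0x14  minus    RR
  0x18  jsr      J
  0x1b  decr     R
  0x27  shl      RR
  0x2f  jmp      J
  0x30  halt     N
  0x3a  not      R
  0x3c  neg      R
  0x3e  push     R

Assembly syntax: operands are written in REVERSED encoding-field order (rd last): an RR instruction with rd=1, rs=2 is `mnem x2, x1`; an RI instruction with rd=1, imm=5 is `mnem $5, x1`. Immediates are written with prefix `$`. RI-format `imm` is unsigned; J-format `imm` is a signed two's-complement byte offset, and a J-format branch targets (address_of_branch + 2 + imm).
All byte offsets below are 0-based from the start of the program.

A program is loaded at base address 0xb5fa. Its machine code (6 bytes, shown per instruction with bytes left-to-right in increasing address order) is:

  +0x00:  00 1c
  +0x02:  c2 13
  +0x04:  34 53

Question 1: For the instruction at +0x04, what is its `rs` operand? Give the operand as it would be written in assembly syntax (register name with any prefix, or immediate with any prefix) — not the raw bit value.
@+04  little-endian(34 53) = 0x5334
  opcode bits[15:10]=0x14: minus/RR
  rd@[9:6]=0xc ⇒ x12
  rs@[5:2]=0xd ⇒ x13

x13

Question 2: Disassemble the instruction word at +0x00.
jnz $0

@+00  little-endian(00 1c) = 0x1c00
  op=0x1c00>>10=0x7 ⇒ jnz (J)
  [9:0] imm=0 = $0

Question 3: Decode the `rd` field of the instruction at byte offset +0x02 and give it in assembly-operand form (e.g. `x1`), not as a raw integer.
x15

@+02  little-endian(c2 13) = 0x13c2
  top 6b → 0x4 → lsli [RI]
  rd@[9:6]=0xf ⇒ x15
  imm@[5:0]=0x2 ⇒ $2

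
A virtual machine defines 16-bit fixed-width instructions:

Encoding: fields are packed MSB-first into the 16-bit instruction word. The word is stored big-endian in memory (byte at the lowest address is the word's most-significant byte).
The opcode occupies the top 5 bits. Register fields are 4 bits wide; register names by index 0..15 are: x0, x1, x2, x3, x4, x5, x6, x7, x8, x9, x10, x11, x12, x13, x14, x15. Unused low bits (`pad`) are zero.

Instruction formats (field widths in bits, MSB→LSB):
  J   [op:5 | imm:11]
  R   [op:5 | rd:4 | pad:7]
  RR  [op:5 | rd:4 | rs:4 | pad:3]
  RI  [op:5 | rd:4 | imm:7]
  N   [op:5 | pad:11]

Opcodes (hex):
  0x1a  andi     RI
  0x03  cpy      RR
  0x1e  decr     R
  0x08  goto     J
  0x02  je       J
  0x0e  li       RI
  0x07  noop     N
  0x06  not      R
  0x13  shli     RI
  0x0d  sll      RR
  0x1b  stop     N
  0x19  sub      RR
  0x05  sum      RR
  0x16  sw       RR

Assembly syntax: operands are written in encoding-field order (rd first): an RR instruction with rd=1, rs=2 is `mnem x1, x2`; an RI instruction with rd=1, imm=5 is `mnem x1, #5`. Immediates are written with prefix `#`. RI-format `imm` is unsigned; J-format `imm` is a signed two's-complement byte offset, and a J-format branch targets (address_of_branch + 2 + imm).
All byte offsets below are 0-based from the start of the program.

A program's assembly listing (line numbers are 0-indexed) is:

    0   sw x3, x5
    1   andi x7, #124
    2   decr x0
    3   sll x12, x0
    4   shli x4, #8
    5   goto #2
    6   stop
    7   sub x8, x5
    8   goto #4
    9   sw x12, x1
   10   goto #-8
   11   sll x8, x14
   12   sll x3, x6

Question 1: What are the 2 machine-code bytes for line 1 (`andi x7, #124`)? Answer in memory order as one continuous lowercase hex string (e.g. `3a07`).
1. andi fields op=0x1a:5|rd=7:4|imm=124:7 → word d3fch → d3 fc

d3fc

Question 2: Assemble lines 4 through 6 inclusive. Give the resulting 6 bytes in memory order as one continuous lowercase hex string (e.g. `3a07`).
4. shli fields op=0x13:5|rd=4:4|imm=8:7 → word 9a08h → 9a 08
5. goto fields op=0x8:5|imm=2:11 → word 4002h → 40 02
6. stop fields op=0x1b:5|pad=0:11 → word d800h → d8 00

9a084002d800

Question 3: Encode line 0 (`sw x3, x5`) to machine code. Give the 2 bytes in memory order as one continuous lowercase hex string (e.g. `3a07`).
b1a8

L0: sw op=0x16:5|rd=3:4|rs=5:4|pad=0:3 ⇒ 0xb1a8 ⇒ big b1 a8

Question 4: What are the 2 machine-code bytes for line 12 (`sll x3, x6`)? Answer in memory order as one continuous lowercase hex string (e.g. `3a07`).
12. sll fields op=0xd:5|rd=3:4|rs=6:4|pad=0:3 → word 69b0h → 69 b0

69b0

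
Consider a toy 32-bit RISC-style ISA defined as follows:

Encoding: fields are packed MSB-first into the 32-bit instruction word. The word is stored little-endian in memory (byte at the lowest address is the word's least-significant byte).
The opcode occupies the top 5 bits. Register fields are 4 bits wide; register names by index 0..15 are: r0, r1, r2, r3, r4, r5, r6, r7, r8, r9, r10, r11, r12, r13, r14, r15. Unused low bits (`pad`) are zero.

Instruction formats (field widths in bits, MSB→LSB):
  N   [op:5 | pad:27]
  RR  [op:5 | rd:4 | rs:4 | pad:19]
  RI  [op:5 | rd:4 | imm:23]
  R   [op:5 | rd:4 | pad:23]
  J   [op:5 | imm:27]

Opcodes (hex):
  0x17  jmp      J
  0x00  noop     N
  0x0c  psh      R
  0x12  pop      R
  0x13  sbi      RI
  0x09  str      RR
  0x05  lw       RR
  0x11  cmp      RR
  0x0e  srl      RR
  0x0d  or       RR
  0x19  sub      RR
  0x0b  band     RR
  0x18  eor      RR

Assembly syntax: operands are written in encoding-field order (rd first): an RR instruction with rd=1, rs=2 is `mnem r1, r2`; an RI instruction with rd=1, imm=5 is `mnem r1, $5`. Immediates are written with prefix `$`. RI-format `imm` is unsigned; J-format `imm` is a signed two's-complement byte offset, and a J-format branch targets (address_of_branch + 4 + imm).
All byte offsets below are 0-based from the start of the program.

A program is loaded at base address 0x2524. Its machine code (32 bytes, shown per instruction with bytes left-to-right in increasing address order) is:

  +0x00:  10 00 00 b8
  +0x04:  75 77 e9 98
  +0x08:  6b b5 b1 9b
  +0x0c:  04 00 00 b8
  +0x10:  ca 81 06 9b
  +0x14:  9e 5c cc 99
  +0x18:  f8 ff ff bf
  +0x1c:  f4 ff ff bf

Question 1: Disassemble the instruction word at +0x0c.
@+0c  little-endian(04 00 00 b8) = 0xb8000004
  opcode bits[31:27]=0x17: jmp/J
  imm@[26:0]=0x4 ⇒ $4

jmp $4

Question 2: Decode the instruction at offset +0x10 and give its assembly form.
+0x10: ca 81 06 9b ⇒ word 0x9b0681ca (little)
  opcode bits[31:27]=0x13: sbi/RI
  rd: (w>>23)&0xf=0x6 → r6
  imm: (w>>0)&0x7fffff=0x681ca → $426442

sbi r6, $426442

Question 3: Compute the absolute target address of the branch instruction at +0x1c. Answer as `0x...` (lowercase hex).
@+1c  little-endian(f4 ff ff bf) = 0xbffffff4
  top 5b → 0x17 → jmp [J]
  [26:0] imm=134217716 (s27→-12) = $-12
  target = base 0x2524 + off 0x1c + 4 + imm -12 = 0x2538

0x2538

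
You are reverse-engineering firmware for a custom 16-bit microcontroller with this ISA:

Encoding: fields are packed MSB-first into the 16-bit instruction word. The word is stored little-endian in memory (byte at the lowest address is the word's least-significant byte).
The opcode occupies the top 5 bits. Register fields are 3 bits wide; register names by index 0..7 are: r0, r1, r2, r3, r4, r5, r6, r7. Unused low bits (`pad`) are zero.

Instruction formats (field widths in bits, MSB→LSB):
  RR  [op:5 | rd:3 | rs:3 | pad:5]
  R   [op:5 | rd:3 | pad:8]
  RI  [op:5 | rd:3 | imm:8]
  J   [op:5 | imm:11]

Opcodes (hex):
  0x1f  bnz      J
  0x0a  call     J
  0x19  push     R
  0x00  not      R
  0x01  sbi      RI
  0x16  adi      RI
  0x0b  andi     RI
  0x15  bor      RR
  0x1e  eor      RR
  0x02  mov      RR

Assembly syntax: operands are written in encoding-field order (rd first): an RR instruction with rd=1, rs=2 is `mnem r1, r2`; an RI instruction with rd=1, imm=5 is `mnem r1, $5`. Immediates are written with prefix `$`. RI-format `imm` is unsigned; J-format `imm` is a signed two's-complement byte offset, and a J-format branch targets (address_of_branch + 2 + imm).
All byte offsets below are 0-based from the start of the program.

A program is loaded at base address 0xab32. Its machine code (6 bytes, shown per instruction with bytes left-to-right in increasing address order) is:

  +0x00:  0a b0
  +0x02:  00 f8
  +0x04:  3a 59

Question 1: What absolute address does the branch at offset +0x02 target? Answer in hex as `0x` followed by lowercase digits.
[02] 00 f8 → 0xf800
  top 5b → 0x1f → bnz [J]
  imm@[10:0]=0x0 ⇒ $0
  target = base 0xab32 + off 0x02 + 2 + imm 0 = 0xab36

0xab36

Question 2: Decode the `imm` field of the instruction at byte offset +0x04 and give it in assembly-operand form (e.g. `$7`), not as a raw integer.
[04] 3a 59 → 0x593a
  top 5b → 0xb → andi [RI]
  [10:8] rd=1 = r1
  [7:0] imm=58 = $58

$58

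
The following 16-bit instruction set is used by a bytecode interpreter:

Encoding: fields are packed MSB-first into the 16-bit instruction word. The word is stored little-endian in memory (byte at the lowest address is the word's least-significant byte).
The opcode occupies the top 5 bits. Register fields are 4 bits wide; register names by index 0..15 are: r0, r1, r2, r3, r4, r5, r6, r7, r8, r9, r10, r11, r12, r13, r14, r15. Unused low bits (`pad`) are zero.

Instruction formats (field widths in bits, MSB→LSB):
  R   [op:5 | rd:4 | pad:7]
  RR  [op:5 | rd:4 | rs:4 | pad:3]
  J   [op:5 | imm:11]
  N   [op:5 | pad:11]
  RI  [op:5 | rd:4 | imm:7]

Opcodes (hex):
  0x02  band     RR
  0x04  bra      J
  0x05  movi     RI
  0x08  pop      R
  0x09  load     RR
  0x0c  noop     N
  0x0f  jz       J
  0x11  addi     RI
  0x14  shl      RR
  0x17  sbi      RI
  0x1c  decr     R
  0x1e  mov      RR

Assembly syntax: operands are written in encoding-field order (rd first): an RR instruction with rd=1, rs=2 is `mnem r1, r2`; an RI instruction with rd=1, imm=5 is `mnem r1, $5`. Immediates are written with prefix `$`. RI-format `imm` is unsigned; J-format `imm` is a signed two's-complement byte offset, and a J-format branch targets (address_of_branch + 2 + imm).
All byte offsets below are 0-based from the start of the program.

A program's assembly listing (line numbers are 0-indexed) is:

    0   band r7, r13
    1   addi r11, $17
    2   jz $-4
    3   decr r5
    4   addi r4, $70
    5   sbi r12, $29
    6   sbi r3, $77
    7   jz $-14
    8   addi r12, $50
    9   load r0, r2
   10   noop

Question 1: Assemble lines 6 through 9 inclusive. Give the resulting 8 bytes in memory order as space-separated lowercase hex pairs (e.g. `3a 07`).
line 6 (sbi): pack op=0x17:5|rd=3:4|imm=77:7 = 0xb9cd; little→ cd b9
line 7 (jz): pack op=0xf:5|imm=-14:11 = 0x7ff2; little→ f2 7f
line 8 (addi): pack op=0x11:5|rd=12:4|imm=50:7 = 0x8e32; little→ 32 8e
line 9 (load): pack op=0x9:5|rd=0:4|rs=2:4|pad=0:3 = 0x4810; little→ 10 48

cd b9 f2 7f 32 8e 10 48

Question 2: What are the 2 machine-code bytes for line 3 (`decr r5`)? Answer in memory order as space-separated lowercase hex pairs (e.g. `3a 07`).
80 e2

3. decr fields op=0x1c:5|rd=5:4|pad=0:7 → word e280h → 80 e2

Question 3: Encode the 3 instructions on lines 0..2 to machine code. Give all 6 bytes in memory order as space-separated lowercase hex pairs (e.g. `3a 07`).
L0: band op=0x2:5|rd=7:4|rs=13:4|pad=0:3 ⇒ 0x13e8 ⇒ little e8 13
L1: addi op=0x11:5|rd=11:4|imm=17:7 ⇒ 0x8d91 ⇒ little 91 8d
L2: jz op=0xf:5|imm=-4:11 ⇒ 0x7ffc ⇒ little fc 7f

e8 13 91 8d fc 7f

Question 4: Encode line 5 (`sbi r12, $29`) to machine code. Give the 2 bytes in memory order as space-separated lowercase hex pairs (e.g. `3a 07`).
1d be

L5: sbi op=0x17:5|rd=12:4|imm=29:7 ⇒ 0xbe1d ⇒ little 1d be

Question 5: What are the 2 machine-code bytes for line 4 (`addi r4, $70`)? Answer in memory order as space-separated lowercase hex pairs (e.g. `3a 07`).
46 8a

line 4 (addi): pack op=0x11:5|rd=4:4|imm=70:7 = 0x8a46; little→ 46 8a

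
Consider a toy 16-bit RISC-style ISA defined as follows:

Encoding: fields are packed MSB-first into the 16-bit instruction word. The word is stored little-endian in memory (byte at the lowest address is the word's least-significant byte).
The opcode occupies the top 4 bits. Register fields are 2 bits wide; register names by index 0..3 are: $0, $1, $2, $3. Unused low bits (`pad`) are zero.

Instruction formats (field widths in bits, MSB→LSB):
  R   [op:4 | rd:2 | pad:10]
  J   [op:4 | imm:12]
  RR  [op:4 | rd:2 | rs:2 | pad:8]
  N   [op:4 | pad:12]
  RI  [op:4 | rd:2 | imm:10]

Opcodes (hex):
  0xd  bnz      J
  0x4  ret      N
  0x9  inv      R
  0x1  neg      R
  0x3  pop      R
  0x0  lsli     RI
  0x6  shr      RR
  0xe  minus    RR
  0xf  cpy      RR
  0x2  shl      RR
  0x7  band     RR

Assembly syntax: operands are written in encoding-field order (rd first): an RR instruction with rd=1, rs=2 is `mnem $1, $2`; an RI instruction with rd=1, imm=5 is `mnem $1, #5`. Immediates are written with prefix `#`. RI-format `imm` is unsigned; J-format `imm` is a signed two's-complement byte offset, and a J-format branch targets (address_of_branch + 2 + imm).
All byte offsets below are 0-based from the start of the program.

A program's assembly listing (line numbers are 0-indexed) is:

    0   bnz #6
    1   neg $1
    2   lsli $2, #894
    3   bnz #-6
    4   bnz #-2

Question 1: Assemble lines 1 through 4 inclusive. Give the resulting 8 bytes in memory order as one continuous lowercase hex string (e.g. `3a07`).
00147e0bfadffedf

1. neg fields op=0x1:4|rd=1:2|pad=0:10 → word 1400h → 00 14
2. lsli fields op=0x0:4|rd=2:2|imm=894:10 → word 0b7eh → 7e 0b
3. bnz fields op=0xd:4|imm=-6:12 → word dffah → fa df
4. bnz fields op=0xd:4|imm=-2:12 → word dffeh → fe df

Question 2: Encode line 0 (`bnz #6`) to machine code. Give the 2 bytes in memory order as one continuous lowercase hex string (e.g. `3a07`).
06d0

line 0 (bnz): pack op=0xd:4|imm=6:12 = 0xd006; little→ 06 d0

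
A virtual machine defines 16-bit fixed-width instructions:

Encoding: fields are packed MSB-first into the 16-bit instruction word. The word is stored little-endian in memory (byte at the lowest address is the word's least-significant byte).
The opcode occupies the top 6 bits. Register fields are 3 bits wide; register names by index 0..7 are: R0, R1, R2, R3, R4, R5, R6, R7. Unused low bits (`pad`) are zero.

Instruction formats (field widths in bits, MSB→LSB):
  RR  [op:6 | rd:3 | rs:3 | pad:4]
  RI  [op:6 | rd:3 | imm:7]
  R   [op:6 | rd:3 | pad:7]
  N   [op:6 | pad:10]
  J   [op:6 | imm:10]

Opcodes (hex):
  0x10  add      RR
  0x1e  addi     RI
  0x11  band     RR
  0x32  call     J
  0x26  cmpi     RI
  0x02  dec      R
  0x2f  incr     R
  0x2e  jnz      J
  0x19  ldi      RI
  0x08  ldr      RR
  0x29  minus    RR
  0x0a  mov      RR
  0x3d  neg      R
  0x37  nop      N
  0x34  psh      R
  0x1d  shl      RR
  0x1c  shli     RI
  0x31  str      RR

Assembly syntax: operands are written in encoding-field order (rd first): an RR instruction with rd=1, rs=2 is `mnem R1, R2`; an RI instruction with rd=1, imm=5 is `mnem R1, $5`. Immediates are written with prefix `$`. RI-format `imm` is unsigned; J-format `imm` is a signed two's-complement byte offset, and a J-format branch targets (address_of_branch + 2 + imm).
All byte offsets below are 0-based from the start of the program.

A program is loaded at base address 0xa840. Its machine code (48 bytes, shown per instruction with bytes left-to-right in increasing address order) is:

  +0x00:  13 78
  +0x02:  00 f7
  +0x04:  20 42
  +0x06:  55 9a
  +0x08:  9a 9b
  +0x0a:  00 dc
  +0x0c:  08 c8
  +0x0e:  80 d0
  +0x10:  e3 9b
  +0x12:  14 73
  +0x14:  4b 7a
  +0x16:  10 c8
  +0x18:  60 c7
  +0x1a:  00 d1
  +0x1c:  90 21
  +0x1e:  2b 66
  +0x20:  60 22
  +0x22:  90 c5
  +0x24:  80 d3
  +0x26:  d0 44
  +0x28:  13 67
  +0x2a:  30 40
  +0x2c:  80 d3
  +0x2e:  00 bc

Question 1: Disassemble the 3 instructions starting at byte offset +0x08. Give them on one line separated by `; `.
+0x08: 9a 9b ⇒ word 0x9b9a (little)
  op=0x9b9a>>10=0x26 ⇒ cmpi (RI)
  rd@[9:7]=0x7 ⇒ R7
  imm@[6:0]=0x1a ⇒ $26
+0x0a: 00 dc ⇒ word 0xdc00 (little)
  op=0xdc00>>10=0x37 ⇒ nop (N)
+0x0c: 08 c8 ⇒ word 0xc808 (little)
  op=0xc808>>10=0x32 ⇒ call (J)
  imm@[9:0]=0x8 ⇒ $8

cmpi R7, $26; nop; call $8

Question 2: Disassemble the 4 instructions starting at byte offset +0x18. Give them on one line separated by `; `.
+0x18: 60 c7 ⇒ word 0xc760 (little)
  opcode bits[15:10]=0x31: str/RR
  rd@[9:7]=0x6 ⇒ R6
  rs@[6:4]=0x6 ⇒ R6
+0x1a: 00 d1 ⇒ word 0xd100 (little)
  opcode bits[15:10]=0x34: psh/R
  rd@[9:7]=0x2 ⇒ R2
+0x1c: 90 21 ⇒ word 0x2190 (little)
  opcode bits[15:10]=0x8: ldr/RR
  rd@[9:7]=0x3 ⇒ R3
  rs@[6:4]=0x1 ⇒ R1
+0x1e: 2b 66 ⇒ word 0x662b (little)
  opcode bits[15:10]=0x19: ldi/RI
  rd@[9:7]=0x4 ⇒ R4
  imm@[6:0]=0x2b ⇒ $43

str R6, R6; psh R2; ldr R3, R1; ldi R4, $43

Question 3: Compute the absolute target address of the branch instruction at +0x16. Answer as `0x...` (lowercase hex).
off 0x16: read 10 c8 as little → 0xc810
  opcode bits[15:10]=0x32: call/J
  imm@[9:0]=0x10 ⇒ $16
  target = base 0xa840 + off 0x16 + 2 + imm 16 = 0xa868

0xa868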